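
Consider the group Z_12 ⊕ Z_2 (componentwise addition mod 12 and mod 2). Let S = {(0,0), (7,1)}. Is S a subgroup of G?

(7,1) ∈ S but its inverse (5,1) ∉ S, so S is not a subgroup.

No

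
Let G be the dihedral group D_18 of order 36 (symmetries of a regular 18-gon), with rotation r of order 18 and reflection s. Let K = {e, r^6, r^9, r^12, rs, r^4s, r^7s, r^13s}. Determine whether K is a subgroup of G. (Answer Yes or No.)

No

|K| = 8 does not divide |G| = 36, so by Lagrange K is not a subgroup.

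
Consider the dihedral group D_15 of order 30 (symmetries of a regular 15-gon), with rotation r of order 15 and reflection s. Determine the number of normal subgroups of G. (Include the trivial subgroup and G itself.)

5

G has 28 subgroups. Checking conjugation-invariance by order — order 1: 1/1 normal; order 2: 0/15 normal; order 3: 1/1 normal; order 5: 1/1 normal; order 6: 0/5 normal; order 10: 0/3 normal; order 15: 1/1 normal; order 30: 1/1 normal.
Total normal subgroups: 5.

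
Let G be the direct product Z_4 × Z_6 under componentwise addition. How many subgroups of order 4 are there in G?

3

|G| = 24 and 4 | 24, so subgroups of order 4 are possible by Lagrange.
The subgroups of order 4 are: {(0,0), (0,3), (2,0), (2,3)}; {(0,0), (1,0), (2,0), (3,0)}; {(0,0), (1,3), (2,0), (3,3)}.
So G has 3 subgroups of order 4.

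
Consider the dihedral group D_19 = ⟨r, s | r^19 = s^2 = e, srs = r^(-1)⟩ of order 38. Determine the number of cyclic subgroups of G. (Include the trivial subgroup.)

21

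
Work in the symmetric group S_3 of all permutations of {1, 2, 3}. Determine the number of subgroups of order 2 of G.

3

|G| = 6 and 2 | 6, so subgroups of order 2 are possible by Lagrange.
The subgroups of order 2 are: {e, (1 2)}; {e, (1 3)}; {e, (2 3)}.
So G has 3 subgroups of order 2.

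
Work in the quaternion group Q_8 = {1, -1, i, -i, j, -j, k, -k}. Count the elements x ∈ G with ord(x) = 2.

The elements of order 2 are: -1.
That's 1.

1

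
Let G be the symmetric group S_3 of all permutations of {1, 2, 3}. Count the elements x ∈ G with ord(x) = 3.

2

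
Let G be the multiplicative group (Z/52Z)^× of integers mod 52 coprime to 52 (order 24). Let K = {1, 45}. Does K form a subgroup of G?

No

45 ∈ K but its inverse 37 ∉ K, so K is not a subgroup.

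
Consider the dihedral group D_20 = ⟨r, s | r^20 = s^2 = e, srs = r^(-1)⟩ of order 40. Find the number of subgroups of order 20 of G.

3

|G| = 40 and 20 | 40, so subgroups of order 20 are possible by Lagrange.
The subgroups of order 20 are: {e, r, r^2, r^3, r^4, r^5, r^6, r^7, r^8, r^9, r^10, r^11, r^12, r^13, r^14, r^15, r^16, r^17, r^18, r^19}; {e, r^2, r^4, r^6, r^8, r^10, r^12, r^14, r^16, r^18, s, r^2s, r^4s, r^6s, r^8s, r^10s, r^12s, r^14s, r^16s, r^18s}; {e, r^2, r^4, r^6, r^8, r^10, r^12, r^14, r^16, r^18, rs, r^3s, r^5s, r^7s, r^9s, r^11s, r^13s, r^15s, r^17s, r^19s}.
So G has 3 subgroups of order 20.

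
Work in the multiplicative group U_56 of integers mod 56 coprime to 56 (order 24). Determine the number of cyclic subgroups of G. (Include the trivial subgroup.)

16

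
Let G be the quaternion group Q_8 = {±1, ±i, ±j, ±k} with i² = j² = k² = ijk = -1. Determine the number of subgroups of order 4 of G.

|G| = 8 and 4 | 8, so subgroups of order 4 are possible by Lagrange.
The subgroups of order 4 are: {1, -1, i, -i}; {1, -1, j, -j}; {1, -1, k, -k}.
So G has 3 subgroups of order 4.

3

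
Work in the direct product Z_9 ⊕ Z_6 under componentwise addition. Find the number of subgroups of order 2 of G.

1

|G| = 54 and 2 | 54, so subgroups of order 2 are possible by Lagrange.
The subgroups of order 2 are: {(0,0), (0,3)}.
So G has 1 subgroup of order 2.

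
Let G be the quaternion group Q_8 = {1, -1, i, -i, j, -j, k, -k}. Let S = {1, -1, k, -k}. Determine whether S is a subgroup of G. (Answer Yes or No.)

|S| = 4 divides |G| = 8, consistent with Lagrange.
S contains the identity, every element's inverse is in S, and S is closed under ·: it is a subgroup.
In fact S = ⟨-k⟩.

Yes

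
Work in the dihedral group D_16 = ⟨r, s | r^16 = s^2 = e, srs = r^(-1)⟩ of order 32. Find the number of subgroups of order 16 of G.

|G| = 32 and 16 | 32, so subgroups of order 16 are possible by Lagrange.
The subgroups of order 16 are: {e, r, r^2, r^3, r^4, r^5, r^6, r^7, r^8, r^9, r^10, r^11, r^12, r^13, r^14, r^15}; {e, r^2, r^4, r^6, r^8, r^10, r^12, r^14, s, r^2s, r^4s, r^6s, r^8s, r^10s, r^12s, r^14s}; {e, r^2, r^4, r^6, r^8, r^10, r^12, r^14, rs, r^3s, r^5s, r^7s, r^9s, r^11s, r^13s, r^15s}.
So G has 3 subgroups of order 16.

3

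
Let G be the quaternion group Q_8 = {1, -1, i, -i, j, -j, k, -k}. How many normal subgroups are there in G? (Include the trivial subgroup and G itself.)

6

G has 6 subgroups. Checking conjugation-invariance by order — order 1: 1/1 normal; order 2: 1/1 normal; order 4: 3/3 normal; order 8: 1/1 normal.
Total normal subgroups: 6.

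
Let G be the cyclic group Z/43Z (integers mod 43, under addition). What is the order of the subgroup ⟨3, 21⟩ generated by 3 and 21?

|⟨3⟩| = 43 and |⟨21⟩| = 43, so |H| is a multiple of lcm(43, 43) = 43 and divides |G| = 43.
Closing {3, 21} under the group operation gives all of G, so |H| = 43.

43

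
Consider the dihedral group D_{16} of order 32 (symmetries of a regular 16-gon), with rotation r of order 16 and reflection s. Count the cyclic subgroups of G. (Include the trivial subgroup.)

Group the elements of G by the cyclic subgroup they generate; each cyclic subgroup of order d accounts for φ(d) elements.
Cyclic subgroups by order — order 1: 1; order 2: 17; order 4: 1; order 8: 1; order 16: 1.
Total: 21.

21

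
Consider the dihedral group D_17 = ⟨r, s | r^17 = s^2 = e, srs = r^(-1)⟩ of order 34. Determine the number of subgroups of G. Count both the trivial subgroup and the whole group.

20

|G| = 34, so by Lagrange every subgroup order divides 34. Divisors: 1, 2, 17, 34.
Subgroups by order — order 1: 1; order 2: 17; order 17: 1; order 34: 1.
Total: 1 + 17 + 1 + 1 = 20.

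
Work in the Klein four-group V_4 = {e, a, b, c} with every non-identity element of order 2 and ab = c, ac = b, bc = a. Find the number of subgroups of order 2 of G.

3

|G| = 4 and 2 | 4, so subgroups of order 2 are possible by Lagrange.
The subgroups of order 2 are: {e, a}; {e, b}; {e, c}.
So G has 3 subgroups of order 2.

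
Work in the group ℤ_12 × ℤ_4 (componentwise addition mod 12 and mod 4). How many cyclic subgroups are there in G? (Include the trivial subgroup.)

20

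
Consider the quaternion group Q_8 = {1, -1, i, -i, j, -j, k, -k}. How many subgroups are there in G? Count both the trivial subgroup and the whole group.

|G| = 8, so by Lagrange every subgroup order divides 8. Divisors: 1, 2, 4, 8.
Subgroups by order — order 1: 1; order 2: 1; order 4: 3; order 8: 1.
Total: 1 + 1 + 3 + 1 = 6.

6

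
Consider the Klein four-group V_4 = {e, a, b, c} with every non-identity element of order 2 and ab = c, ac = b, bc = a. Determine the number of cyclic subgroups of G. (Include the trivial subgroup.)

4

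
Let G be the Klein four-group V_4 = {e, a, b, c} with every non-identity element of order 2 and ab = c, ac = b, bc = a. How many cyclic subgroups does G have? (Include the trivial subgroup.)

Group the elements of G by the cyclic subgroup they generate; each cyclic subgroup of order d accounts for φ(d) elements.
Cyclic subgroups by order — order 1: 1; order 2: 3.
Total: 4.

4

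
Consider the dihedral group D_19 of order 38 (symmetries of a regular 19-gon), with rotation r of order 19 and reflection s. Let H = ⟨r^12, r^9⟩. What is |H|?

19

|⟨r^12⟩| = 19 and |⟨r^9⟩| = 19, so |H| is a multiple of lcm(19, 19) = 19 and divides |G| = 38.
Closing under the operation: H = {e, r, r^2, r^3, r^4, r^5, r^6, r^7, r^8, r^9, r^10, r^11, r^12, r^13, r^14, r^15, r^16, r^17, r^18}, so |H| = 19.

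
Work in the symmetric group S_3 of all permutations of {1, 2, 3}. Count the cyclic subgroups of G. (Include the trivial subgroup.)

A cyclic subgroup of order d is generated by each of its φ(d) elements of order d, so the cyclic subgroups of order d number (#elements of order d)/φ(d).
Cyclic subgroups by order — order 1: 1; order 2: 3; order 3: 1.
Total: 5.

5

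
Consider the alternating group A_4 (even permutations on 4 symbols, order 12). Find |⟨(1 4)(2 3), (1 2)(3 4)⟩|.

4

|⟨(1 4)(2 3)⟩| = 2 and |⟨(1 2)(3 4)⟩| = 2, so |H| is a multiple of lcm(2, 2) = 2 and divides |G| = 12.
Closing under the operation: H = {e, (1 2)(3 4), (1 3)(2 4), (1 4)(2 3)}, so |H| = 4.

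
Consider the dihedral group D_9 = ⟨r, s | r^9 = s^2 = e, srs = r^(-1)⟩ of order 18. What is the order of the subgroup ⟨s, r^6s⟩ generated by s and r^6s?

6

|⟨s⟩| = 2 and |⟨r^6s⟩| = 2, so |H| is a multiple of lcm(2, 2) = 2 and divides |G| = 18.
Closing under the operation: H = {e, r^3, r^6, s, r^3s, r^6s}, so |H| = 6.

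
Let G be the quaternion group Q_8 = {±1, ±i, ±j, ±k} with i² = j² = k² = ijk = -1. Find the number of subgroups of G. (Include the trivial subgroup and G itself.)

6

|G| = 8, so by Lagrange every subgroup order divides 8. Divisors: 1, 2, 4, 8.
Subgroups by order — order 1: 1; order 2: 1; order 4: 3; order 8: 1.
Total: 1 + 1 + 3 + 1 = 6.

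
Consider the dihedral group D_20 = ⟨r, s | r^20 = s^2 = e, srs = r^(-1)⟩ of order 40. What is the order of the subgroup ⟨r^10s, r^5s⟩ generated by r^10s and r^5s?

8

|⟨r^10s⟩| = 2 and |⟨r^5s⟩| = 2, so |H| is a multiple of lcm(2, 2) = 2 and divides |G| = 40.
Closing under the operation: H = {e, r^5, r^10, r^15, s, r^5s, r^10s, r^15s}, so |H| = 8.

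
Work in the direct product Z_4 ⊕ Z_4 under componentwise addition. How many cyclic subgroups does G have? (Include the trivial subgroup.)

10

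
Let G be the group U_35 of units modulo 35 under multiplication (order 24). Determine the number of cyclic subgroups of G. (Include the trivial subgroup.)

12

Each element a generates a cyclic subgroup ⟨a⟩; distinct elements may generate the same one (a cyclic group of order d has φ(d) generators).
Cyclic subgroups by order — order 1: 1; order 2: 3; order 3: 1; order 4: 2; order 6: 3; order 12: 2.
Total: 12.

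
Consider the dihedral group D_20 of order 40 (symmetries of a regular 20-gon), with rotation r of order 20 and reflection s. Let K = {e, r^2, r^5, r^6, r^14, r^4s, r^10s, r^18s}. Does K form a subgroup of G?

r^5 ∈ K but its inverse r^15 ∉ K, so K is not a subgroup.

No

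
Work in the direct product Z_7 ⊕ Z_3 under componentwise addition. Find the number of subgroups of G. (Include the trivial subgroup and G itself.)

|G| = 21, so by Lagrange every subgroup order divides 21. Divisors: 1, 3, 7, 21.
Subgroups by order — order 1: 1; order 3: 1; order 7: 1; order 21: 1.
Total: 1 + 1 + 1 + 1 = 4.

4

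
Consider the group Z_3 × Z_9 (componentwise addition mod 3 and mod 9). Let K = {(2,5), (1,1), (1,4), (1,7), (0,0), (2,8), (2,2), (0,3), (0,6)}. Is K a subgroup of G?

Yes

|K| = 9 divides |G| = 27, consistent with Lagrange.
K contains the identity, every element's inverse is in K, and K is closed under +: it is a subgroup.
In fact K = ⟨(1,1)⟩.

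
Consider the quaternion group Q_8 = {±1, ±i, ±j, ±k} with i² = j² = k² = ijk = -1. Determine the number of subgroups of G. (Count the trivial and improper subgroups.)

6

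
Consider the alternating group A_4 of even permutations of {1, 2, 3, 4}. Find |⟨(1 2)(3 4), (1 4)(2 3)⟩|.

4

|⟨(1 2)(3 4)⟩| = 2 and |⟨(1 4)(2 3)⟩| = 2, so |H| is a multiple of lcm(2, 2) = 2 and divides |G| = 12.
Closing under the operation: H = {e, (1 2)(3 4), (1 3)(2 4), (1 4)(2 3)}, so |H| = 4.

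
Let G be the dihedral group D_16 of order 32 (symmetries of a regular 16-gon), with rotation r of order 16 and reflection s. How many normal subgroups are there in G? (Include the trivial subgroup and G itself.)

8

G has 36 subgroups. Checking conjugation-invariance by order — order 1: 1/1 normal; order 2: 1/17 normal; order 4: 1/9 normal; order 8: 1/5 normal; order 16: 3/3 normal; order 32: 1/1 normal.
Total normal subgroups: 8.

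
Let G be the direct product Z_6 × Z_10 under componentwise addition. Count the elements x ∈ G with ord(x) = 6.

6

An element (a,b) has order lcm(ord(a), ord(b)); count pairs with lcm equal to 6.
Enumerating gives 6 such elements.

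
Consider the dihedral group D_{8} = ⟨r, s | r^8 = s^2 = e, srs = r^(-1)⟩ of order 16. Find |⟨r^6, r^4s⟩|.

8

|⟨r^6⟩| = 4 and |⟨r^4s⟩| = 2, so |H| is a multiple of lcm(4, 2) = 4 and divides |G| = 16.
Closing under the operation: H = {e, r^2, r^4, r^6, s, r^2s, r^4s, r^6s}, so |H| = 8.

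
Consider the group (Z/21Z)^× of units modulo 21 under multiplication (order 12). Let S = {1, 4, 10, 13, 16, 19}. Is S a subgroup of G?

|S| = 6 divides |G| = 12, consistent with Lagrange.
S contains the identity, every element's inverse is in S, and S is closed under ·: it is a subgroup.
In fact S = ⟨19⟩.

Yes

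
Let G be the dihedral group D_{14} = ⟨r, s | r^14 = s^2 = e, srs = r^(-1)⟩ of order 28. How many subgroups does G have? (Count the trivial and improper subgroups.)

28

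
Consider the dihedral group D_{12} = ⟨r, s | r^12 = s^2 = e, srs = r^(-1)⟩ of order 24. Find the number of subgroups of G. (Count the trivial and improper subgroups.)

|G| = 24, so by Lagrange every subgroup order divides 24. Divisors: 1, 2, 3, 4, 6, 8, 12, 24.
Subgroups by order — order 1: 1; order 2: 13; order 3: 1; order 4: 7; order 6: 5; order 8: 3; order 12: 3; order 24: 1.
Total: 1 + 13 + 1 + 7 + 5 + 3 + 3 + 1 = 34.

34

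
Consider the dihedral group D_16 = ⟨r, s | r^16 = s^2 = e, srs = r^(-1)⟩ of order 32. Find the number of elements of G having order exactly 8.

The elements of order 8 are: r^2, r^6, r^10, r^14.
That's 4.

4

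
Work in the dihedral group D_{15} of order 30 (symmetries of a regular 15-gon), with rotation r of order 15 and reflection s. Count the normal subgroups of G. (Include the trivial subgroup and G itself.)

G has 28 subgroups. Checking conjugation-invariance by order — order 1: 1/1 normal; order 2: 0/15 normal; order 3: 1/1 normal; order 5: 1/1 normal; order 6: 0/5 normal; order 10: 0/3 normal; order 15: 1/1 normal; order 30: 1/1 normal.
Total normal subgroups: 5.

5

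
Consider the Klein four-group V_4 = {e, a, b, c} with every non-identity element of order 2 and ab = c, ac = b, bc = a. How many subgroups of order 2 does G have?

|G| = 4 and 2 | 4, so subgroups of order 2 are possible by Lagrange.
The subgroups of order 2 are: {e, a}; {e, b}; {e, c}.
So G has 3 subgroups of order 2.

3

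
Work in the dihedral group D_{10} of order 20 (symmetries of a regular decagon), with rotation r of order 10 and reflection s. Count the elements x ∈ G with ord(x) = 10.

4

The elements of order 10 are: r, r^3, r^7, r^9.
That's 4.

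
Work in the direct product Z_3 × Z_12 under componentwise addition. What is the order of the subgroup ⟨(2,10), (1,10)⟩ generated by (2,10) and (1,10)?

|⟨(2,10)⟩| = 6 and |⟨(1,10)⟩| = 6, so |H| is a multiple of lcm(6, 6) = 6 and divides |G| = 36.
Closing under the operation: H = {(0,0), (0,2), (0,4), (0,6), (0,8), (0,10), (1,0), (1,2), (1,4), (1,6), (1,8), (1,10), (2,0), (2,2), (2,4), (2,6), (2,8), (2,10)}, so |H| = 18.

18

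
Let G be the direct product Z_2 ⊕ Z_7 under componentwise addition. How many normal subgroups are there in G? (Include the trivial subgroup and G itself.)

4

G is abelian, so every subgroup is normal.
G has 4 subgroups in total, hence 4 normal subgroups.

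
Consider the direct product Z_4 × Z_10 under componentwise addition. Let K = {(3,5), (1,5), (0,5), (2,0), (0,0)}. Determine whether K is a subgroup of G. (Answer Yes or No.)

No

Closure fails: (0,5) + (1,5) = (1,0) ∉ K. So K is not a subgroup.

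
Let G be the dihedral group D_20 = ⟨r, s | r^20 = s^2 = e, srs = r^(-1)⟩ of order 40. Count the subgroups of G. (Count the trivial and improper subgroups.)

48

|G| = 40, so by Lagrange every subgroup order divides 40. Divisors: 1, 2, 4, 5, 8, 10, 20, 40.
Subgroups by order — order 1: 1; order 2: 21; order 4: 11; order 5: 1; order 8: 5; order 10: 5; order 20: 3; order 40: 1.
Total: 1 + 21 + 11 + 1 + 5 + 5 + 3 + 1 = 48.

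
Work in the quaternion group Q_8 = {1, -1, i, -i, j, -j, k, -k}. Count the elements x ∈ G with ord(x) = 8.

No element of G has order 8 (even though 8 | 8).

0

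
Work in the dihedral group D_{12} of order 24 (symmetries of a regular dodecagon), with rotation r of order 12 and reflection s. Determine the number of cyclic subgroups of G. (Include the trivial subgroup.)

18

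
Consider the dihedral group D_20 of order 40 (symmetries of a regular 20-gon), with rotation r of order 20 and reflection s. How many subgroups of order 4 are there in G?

11

|G| = 40 and 4 | 40, so subgroups of order 4 are possible by Lagrange.
The subgroups of order 4 are: {e, r^10, s, r^10s}; {e, r^10, rs, r^11s}; {e, r^10, r^2s, r^12s}; {e, r^10, r^3s, r^13s}; … (11 in all).
So G has 11 subgroups of order 4.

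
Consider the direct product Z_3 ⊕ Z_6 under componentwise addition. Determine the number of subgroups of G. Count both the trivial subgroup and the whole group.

|G| = 18, so by Lagrange every subgroup order divides 18. Divisors: 1, 2, 3, 6, 9, 18.
Subgroups by order — order 1: 1; order 2: 1; order 3: 4; order 6: 4; order 9: 1; order 18: 1.
Total: 1 + 1 + 4 + 4 + 1 + 1 = 12.

12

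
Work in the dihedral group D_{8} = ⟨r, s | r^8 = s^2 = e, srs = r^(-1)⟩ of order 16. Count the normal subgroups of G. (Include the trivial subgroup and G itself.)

7

G has 19 subgroups. Checking conjugation-invariance by order — order 1: 1/1 normal; order 2: 1/9 normal; order 4: 1/5 normal; order 8: 3/3 normal; order 16: 1/1 normal.
Total normal subgroups: 7.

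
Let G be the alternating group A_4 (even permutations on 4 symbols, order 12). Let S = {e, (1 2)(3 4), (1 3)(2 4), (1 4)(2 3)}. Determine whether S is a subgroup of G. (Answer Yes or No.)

Yes

|S| = 4 divides |G| = 12, consistent with Lagrange.
S contains the identity, every element's inverse is in S, and S is closed under ∘: it is a subgroup.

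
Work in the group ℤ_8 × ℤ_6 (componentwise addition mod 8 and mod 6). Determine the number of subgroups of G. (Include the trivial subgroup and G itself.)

22

|G| = 48, so by Lagrange every subgroup order divides 48. Divisors: 1, 2, 3, 4, 6, 8, 12, 16, 24, 48.
Subgroups by order — order 1: 1; order 2: 3; order 3: 1; order 4: 3; order 6: 3; order 8: 3; order 12: 3; order 16: 1; order 24: 3; order 48: 1.
Total: 1 + 3 + 1 + 3 + 3 + 3 + 3 + 1 + 3 + 1 = 22.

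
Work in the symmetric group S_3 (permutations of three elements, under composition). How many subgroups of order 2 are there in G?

|G| = 6 and 2 | 6, so subgroups of order 2 are possible by Lagrange.
The subgroups of order 2 are: {e, (1 2)}; {e, (1 3)}; {e, (2 3)}.
So G has 3 subgroups of order 2.

3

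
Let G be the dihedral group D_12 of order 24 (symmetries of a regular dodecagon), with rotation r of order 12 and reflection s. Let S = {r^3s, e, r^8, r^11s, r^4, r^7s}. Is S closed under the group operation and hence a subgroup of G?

|S| = 6 divides |G| = 24, consistent with Lagrange.
S contains the identity, every element's inverse is in S, and S is closed under ·: it is a subgroup.

Yes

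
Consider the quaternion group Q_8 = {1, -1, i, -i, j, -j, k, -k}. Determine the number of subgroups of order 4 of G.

|G| = 8 and 4 | 8, so subgroups of order 4 are possible by Lagrange.
The subgroups of order 4 are: {1, -1, i, -i}; {1, -1, j, -j}; {1, -1, k, -k}.
So G has 3 subgroups of order 4.

3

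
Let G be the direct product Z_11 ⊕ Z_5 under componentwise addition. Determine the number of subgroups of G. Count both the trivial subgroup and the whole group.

4

|G| = 55, so by Lagrange every subgroup order divides 55. Divisors: 1, 5, 11, 55.
Subgroups by order — order 1: 1; order 5: 1; order 11: 1; order 55: 1.
Total: 1 + 1 + 1 + 1 = 4.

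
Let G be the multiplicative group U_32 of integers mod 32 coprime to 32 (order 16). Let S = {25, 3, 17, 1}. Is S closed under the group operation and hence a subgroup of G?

3 ∈ S but its inverse 11 ∉ S, so S is not a subgroup.

No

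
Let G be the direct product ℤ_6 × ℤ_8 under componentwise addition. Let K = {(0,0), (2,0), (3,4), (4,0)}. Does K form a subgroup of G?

Closure fails: (4,0) + (3,4) = (1,4) ∉ K. So K is not a subgroup.

No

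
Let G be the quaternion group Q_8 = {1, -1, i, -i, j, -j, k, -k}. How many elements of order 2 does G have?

1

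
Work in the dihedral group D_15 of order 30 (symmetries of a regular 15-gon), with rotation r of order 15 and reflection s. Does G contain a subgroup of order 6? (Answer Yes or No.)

6 | 30. A subgroup of order 6 is {e, r^5, r^10, s, r^5s, r^10s}.

Yes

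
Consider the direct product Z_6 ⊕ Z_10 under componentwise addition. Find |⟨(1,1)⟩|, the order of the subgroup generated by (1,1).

30

The order of (1,1) in Z_6 × Z_10 is lcm(ord(1) in Z_6, ord(1) in Z_10).
ord(1) = 6 and ord(1) = 10, so |⟨(1,1)⟩| = lcm(6, 10) = 30.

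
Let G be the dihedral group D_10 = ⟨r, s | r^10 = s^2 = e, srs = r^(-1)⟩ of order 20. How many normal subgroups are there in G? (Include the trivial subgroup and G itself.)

G has 22 subgroups. Checking conjugation-invariance by order — order 1: 1/1 normal; order 2: 1/11 normal; order 4: 0/5 normal; order 5: 1/1 normal; order 10: 3/3 normal; order 20: 1/1 normal.
Total normal subgroups: 7.

7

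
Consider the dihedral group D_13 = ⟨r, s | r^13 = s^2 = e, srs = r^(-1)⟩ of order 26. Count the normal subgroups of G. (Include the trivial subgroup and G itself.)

G has 16 subgroups. Checking conjugation-invariance by order — order 1: 1/1 normal; order 2: 0/13 normal; order 13: 1/1 normal; order 26: 1/1 normal.
Total normal subgroups: 3.

3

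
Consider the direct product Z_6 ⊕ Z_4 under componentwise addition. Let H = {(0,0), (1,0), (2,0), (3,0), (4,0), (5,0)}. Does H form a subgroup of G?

|H| = 6 divides |G| = 24, consistent with Lagrange.
H contains the identity, every element's inverse is in H, and H is closed under +: it is a subgroup.
In fact H = ⟨(5,0)⟩.

Yes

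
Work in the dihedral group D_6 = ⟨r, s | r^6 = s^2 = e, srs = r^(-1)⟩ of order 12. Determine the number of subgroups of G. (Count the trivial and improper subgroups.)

|G| = 12, so by Lagrange every subgroup order divides 12. Divisors: 1, 2, 3, 4, 6, 12.
Subgroups by order — order 1: 1; order 2: 7; order 3: 1; order 4: 3; order 6: 3; order 12: 1.
Total: 1 + 7 + 1 + 3 + 3 + 1 = 16.

16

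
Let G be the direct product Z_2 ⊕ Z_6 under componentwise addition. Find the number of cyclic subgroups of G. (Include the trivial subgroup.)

8

A cyclic subgroup of order d is generated by each of its φ(d) elements of order d, so the cyclic subgroups of order d number (#elements of order d)/φ(d).
Cyclic subgroups by order — order 1: 1; order 2: 3; order 3: 1; order 6: 3.
Total: 8.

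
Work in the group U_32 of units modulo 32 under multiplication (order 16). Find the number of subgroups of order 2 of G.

|G| = 16 and 2 | 16, so subgroups of order 2 are possible by Lagrange.
The subgroups of order 2 are: {1, 15}; {1, 17}; {1, 31}.
So G has 3 subgroups of order 2.

3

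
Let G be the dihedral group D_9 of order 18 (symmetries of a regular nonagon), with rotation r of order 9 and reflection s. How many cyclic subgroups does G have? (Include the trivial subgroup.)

12

Group the elements of G by the cyclic subgroup they generate; each cyclic subgroup of order d accounts for φ(d) elements.
Cyclic subgroups by order — order 1: 1; order 2: 9; order 3: 1; order 9: 1.
Total: 12.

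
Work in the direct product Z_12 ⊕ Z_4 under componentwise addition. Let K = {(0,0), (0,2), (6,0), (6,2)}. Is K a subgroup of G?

|K| = 4 divides |G| = 48, consistent with Lagrange.
K contains the identity, every element's inverse is in K, and K is closed under +: it is a subgroup.

Yes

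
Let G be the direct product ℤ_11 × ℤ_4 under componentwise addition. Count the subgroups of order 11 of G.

1

|G| = 44 and 11 | 44, so subgroups of order 11 are possible by Lagrange.
The subgroups of order 11 are: {(0,0), (1,0), (2,0), (3,0), (4,0), (5,0), (6,0), (7,0), (8,0), (9,0), (10,0)}.
So G has 1 subgroup of order 11.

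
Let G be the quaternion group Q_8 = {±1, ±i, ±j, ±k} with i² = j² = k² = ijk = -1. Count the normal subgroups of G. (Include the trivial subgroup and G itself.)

G has 6 subgroups. Checking conjugation-invariance by order — order 1: 1/1 normal; order 2: 1/1 normal; order 4: 3/3 normal; order 8: 1/1 normal.
Total normal subgroups: 6.

6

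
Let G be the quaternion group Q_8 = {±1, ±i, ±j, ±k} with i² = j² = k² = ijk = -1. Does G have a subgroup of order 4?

Yes

4 | 8. A subgroup of order 4 is {1, -1, i, -i}.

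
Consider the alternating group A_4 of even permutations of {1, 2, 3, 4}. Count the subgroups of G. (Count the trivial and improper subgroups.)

|G| = 12, so by Lagrange every subgroup order divides 12. Divisors: 1, 2, 3, 4, 6, 12.
Subgroups by order — order 1: 1; order 2: 3; order 3: 4; order 4: 1; order 6: 0; order 12: 1.
Total: 1 + 3 + 4 + 1 + 0 + 1 = 10.

10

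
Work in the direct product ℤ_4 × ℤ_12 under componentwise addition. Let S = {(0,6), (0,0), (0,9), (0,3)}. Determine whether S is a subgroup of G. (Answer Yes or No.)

Yes

|S| = 4 divides |G| = 48, consistent with Lagrange.
S contains the identity, every element's inverse is in S, and S is closed under +: it is a subgroup.
In fact S = ⟨(0,3)⟩.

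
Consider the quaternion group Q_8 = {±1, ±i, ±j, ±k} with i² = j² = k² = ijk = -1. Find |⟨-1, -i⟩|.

|⟨-1⟩| = 2 and |⟨-i⟩| = 4, so |H| is a multiple of lcm(2, 4) = 4 and divides |G| = 8.
Closing under the operation: H = {1, -1, i, -i}, so |H| = 4.

4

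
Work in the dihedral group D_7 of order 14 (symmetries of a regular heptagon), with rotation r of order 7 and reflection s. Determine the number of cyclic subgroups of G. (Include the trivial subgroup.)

Group the elements of G by the cyclic subgroup they generate; each cyclic subgroup of order d accounts for φ(d) elements.
Cyclic subgroups by order — order 1: 1; order 2: 7; order 7: 1.
Total: 9.

9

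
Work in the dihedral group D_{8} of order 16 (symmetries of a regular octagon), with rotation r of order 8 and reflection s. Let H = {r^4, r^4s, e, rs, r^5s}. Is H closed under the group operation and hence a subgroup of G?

No

|H| = 5 does not divide |G| = 16, so by Lagrange H is not a subgroup.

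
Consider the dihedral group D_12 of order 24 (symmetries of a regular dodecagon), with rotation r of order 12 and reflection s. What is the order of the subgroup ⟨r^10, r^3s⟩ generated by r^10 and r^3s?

12

|⟨r^10⟩| = 6 and |⟨r^3s⟩| = 2, so |H| is a multiple of lcm(6, 2) = 6 and divides |G| = 24.
Closing under the operation: H = {e, r^2, r^4, r^6, r^8, r^10, rs, r^3s, r^5s, r^7s, r^9s, r^11s}, so |H| = 12.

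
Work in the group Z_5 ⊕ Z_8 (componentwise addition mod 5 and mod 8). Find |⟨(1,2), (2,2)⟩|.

|⟨(1,2)⟩| = 20 and |⟨(2,2)⟩| = 20, so |H| is a multiple of lcm(20, 20) = 20 and divides |G| = 40.
Closing under the operation: H = {(0,0), (0,2), (0,4), (0,6), (1,0), (1,2), (1,4), (1,6), (2,0), (2,2), (2,4), (2,6), (3,0), (3,2), (3,4), (3,6), (4,0), (4,2), (4,4), (4,6)}, so |H| = 20.

20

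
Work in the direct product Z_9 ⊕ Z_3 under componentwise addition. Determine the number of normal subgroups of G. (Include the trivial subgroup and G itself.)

10

G is abelian, so every subgroup is normal.
G has 10 subgroups in total, hence 10 normal subgroups.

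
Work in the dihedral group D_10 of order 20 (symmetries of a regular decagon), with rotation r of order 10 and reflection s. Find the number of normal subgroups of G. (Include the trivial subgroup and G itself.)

G has 22 subgroups. Checking conjugation-invariance by order — order 1: 1/1 normal; order 2: 1/11 normal; order 4: 0/5 normal; order 5: 1/1 normal; order 10: 3/3 normal; order 20: 1/1 normal.
Total normal subgroups: 7.

7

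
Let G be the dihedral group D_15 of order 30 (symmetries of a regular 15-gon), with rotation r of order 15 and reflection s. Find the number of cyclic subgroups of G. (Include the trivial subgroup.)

Each element a generates a cyclic subgroup ⟨a⟩; distinct elements may generate the same one (a cyclic group of order d has φ(d) generators).
Cyclic subgroups by order — order 1: 1; order 2: 15; order 3: 1; order 5: 1; order 15: 1.
Total: 19.

19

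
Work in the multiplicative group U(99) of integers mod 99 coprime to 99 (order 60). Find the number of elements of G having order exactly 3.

2

The elements of order 3 are: 34, 67.
That's 2.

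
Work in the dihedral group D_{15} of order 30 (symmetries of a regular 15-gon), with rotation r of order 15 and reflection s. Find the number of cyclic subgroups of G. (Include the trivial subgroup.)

19

Each element a generates a cyclic subgroup ⟨a⟩; distinct elements may generate the same one (a cyclic group of order d has φ(d) generators).
Cyclic subgroups by order — order 1: 1; order 2: 15; order 3: 1; order 5: 1; order 15: 1.
Total: 19.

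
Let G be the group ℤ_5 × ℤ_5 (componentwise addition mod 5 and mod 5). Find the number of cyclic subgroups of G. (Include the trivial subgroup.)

A cyclic subgroup of order d is generated by each of its φ(d) elements of order d, so the cyclic subgroups of order d number (#elements of order d)/φ(d).
Cyclic subgroups by order — order 1: 1; order 5: 6.
Total: 7.

7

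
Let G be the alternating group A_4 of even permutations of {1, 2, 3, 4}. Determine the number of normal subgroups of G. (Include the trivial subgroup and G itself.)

G has 10 subgroups. Checking conjugation-invariance by order — order 1: 1/1 normal; order 2: 0/3 normal; order 3: 0/4 normal; order 4: 1/1 normal; order 12: 1/1 normal.
Total normal subgroups: 3.

3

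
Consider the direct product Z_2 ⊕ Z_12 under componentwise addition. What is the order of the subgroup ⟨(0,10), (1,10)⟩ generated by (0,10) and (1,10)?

|⟨(0,10)⟩| = 6 and |⟨(1,10)⟩| = 6, so |H| is a multiple of lcm(6, 6) = 6 and divides |G| = 24.
Closing under the operation: H = {(0,0), (0,2), (0,4), (0,6), (0,8), (0,10), (1,0), (1,2), (1,4), (1,6), (1,8), (1,10)}, so |H| = 12.

12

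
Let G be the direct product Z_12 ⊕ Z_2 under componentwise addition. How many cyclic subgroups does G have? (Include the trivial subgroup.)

Group the elements of G by the cyclic subgroup they generate; each cyclic subgroup of order d accounts for φ(d) elements.
Cyclic subgroups by order — order 1: 1; order 2: 3; order 3: 1; order 4: 2; order 6: 3; order 12: 2.
Total: 12.

12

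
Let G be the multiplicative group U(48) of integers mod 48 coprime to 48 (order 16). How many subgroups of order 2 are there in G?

|G| = 16 and 2 | 16, so subgroups of order 2 are possible by Lagrange.
The subgroups of order 2 are: {1, 17}; {1, 23}; {1, 25}; {1, 31}; … (7 in all).
So G has 7 subgroups of order 2.

7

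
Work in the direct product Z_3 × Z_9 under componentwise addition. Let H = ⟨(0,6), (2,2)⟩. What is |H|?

|⟨(0,6)⟩| = 3 and |⟨(2,2)⟩| = 9, so |H| is a multiple of lcm(3, 9) = 9 and divides |G| = 27.
Closing under the operation: H = {(0,0), (0,3), (0,6), (1,1), (1,4), (1,7), (2,2), (2,5), (2,8)}, so |H| = 9.

9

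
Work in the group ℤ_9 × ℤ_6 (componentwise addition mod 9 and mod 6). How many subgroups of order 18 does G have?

4

|G| = 54 and 18 | 54, so subgroups of order 18 are possible by Lagrange.
The subgroups of order 18 are: {(0,0), (0,1), (0,2), (0,3), (0,4), (0,5), (3,0), (3,1), (3,2), (3,3), (3,4), (3,5), (6,0), (6,1), (6,2), (6,3), (6,4), (6,5)}; {(0,0), (0,3), (1,0), (1,3), (2,0), (2,3), (3,0), (3,3), (4,0), (4,3), (5,0), (5,3), (6,0), (6,3), (7,0), (7,3), (8,0), (8,3)}; {(0,0), (0,3), (1,1), (1,4), (2,2), (2,5), (3,0), (3,3), (4,1), (4,4), (5,2), (5,5), (6,0), (6,3), (7,1), (7,4), (8,2), (8,5)}; {(0,0), (0,3), (1,2), (1,5), (2,1), (2,4), (3,0), (3,3), (4,2), (4,5), (5,1), (5,4), (6,0), (6,3), (7,2), (7,5), (8,1), (8,4)}.
So G has 4 subgroups of order 18.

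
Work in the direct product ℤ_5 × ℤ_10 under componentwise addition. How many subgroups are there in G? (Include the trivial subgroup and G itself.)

|G| = 50, so by Lagrange every subgroup order divides 50. Divisors: 1, 2, 5, 10, 25, 50.
Subgroups by order — order 1: 1; order 2: 1; order 5: 6; order 10: 6; order 25: 1; order 50: 1.
Total: 1 + 1 + 6 + 6 + 1 + 1 = 16.

16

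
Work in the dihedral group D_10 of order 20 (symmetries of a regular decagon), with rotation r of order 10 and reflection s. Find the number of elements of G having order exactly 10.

4

The elements of order 10 are: r, r^3, r^7, r^9.
That's 4.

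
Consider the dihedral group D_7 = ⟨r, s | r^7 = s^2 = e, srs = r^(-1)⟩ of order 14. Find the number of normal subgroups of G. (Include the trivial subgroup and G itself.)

3

G has 10 subgroups. Checking conjugation-invariance by order — order 1: 1/1 normal; order 2: 0/7 normal; order 7: 1/1 normal; order 14: 1/1 normal.
Total normal subgroups: 3.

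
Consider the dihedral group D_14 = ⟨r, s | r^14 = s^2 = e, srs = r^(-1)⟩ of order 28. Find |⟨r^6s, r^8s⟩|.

14

|⟨r^6s⟩| = 2 and |⟨r^8s⟩| = 2, so |H| is a multiple of lcm(2, 2) = 2 and divides |G| = 28.
Closing under the operation: H = {e, r^2, r^4, r^6, r^8, r^10, r^12, s, r^2s, r^4s, r^6s, r^8s, r^10s, r^12s}, so |H| = 14.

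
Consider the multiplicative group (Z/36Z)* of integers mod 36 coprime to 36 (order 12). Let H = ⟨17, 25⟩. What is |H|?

6

|⟨17⟩| = 2 and |⟨25⟩| = 3, so |H| is a multiple of lcm(2, 3) = 6 and divides |G| = 12.
Closing under the operation: H = {1, 5, 13, 17, 25, 29}, so |H| = 6.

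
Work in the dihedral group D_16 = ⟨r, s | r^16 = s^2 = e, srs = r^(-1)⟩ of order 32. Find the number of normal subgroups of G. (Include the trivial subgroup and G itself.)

8

G has 36 subgroups. Checking conjugation-invariance by order — order 1: 1/1 normal; order 2: 1/17 normal; order 4: 1/9 normal; order 8: 1/5 normal; order 16: 3/3 normal; order 32: 1/1 normal.
Total normal subgroups: 8.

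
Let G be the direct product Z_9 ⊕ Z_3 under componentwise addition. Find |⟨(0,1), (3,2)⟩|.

|⟨(0,1)⟩| = 3 and |⟨(3,2)⟩| = 3, so |H| is a multiple of lcm(3, 3) = 3 and divides |G| = 27.
Closing under the operation: H = {(0,0), (0,1), (0,2), (3,0), (3,1), (3,2), (6,0), (6,1), (6,2)}, so |H| = 9.

9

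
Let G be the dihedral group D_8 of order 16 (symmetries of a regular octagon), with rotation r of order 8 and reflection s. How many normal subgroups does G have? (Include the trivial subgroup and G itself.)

7

G has 19 subgroups. Checking conjugation-invariance by order — order 1: 1/1 normal; order 2: 1/9 normal; order 4: 1/5 normal; order 8: 3/3 normal; order 16: 1/1 normal.
Total normal subgroups: 7.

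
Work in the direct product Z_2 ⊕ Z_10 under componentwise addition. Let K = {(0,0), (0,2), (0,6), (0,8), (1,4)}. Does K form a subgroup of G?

(1,4) ∈ K but its inverse (1,6) ∉ K, so K is not a subgroup.

No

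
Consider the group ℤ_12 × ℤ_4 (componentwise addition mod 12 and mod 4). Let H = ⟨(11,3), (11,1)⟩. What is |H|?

|⟨(11,3)⟩| = 12 and |⟨(11,1)⟩| = 12, so |H| is a multiple of lcm(12, 12) = 12 and divides |G| = 48.
Closing under the operation: H = {(0,0), (0,2), (1,1), (1,3), (2,0), (2,2), (3,1), (3,3), (4,0), (4,2), (5,1), (5,3), (6,0), (6,2), (7,1), (7,3), (8,0), (8,2), (9,1), (9,3), (10,0), (10,2), (11,1), (11,3)}, so |H| = 24.

24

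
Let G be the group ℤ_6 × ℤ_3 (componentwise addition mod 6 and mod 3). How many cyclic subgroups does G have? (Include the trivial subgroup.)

10

A cyclic subgroup of order d is generated by each of its φ(d) elements of order d, so the cyclic subgroups of order d number (#elements of order d)/φ(d).
Cyclic subgroups by order — order 1: 1; order 2: 1; order 3: 4; order 6: 4.
Total: 10.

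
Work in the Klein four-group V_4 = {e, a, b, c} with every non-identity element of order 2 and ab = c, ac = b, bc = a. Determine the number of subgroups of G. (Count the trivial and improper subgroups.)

5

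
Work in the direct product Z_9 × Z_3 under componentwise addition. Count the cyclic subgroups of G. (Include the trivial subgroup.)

8

Each element a generates a cyclic subgroup ⟨a⟩; distinct elements may generate the same one (a cyclic group of order d has φ(d) generators).
Cyclic subgroups by order — order 1: 1; order 3: 4; order 9: 3.
Total: 8.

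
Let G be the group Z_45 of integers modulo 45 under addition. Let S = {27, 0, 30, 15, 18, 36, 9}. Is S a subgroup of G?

No

|S| = 7 does not divide |G| = 45, so by Lagrange S is not a subgroup.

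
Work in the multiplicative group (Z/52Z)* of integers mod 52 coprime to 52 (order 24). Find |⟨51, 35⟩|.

12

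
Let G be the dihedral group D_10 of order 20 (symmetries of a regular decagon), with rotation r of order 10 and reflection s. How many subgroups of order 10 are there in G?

3

|G| = 20 and 10 | 20, so subgroups of order 10 are possible by Lagrange.
The subgroups of order 10 are: {e, r, r^2, r^3, r^4, r^5, r^6, r^7, r^8, r^9}; {e, r^2, r^4, r^6, r^8, s, r^2s, r^4s, r^6s, r^8s}; {e, r^2, r^4, r^6, r^8, rs, r^3s, r^5s, r^7s, r^9s}.
So G has 3 subgroups of order 10.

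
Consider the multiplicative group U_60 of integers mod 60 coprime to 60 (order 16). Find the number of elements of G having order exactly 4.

8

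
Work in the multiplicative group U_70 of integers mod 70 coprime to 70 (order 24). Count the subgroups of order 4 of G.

3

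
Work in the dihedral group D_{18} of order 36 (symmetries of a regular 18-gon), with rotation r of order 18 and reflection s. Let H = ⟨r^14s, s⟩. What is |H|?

18

|⟨r^14s⟩| = 2 and |⟨s⟩| = 2, so |H| is a multiple of lcm(2, 2) = 2 and divides |G| = 36.
Closing under the operation: H = {e, r^2, r^4, r^6, r^8, r^10, r^12, r^14, r^16, s, r^2s, r^4s, r^6s, r^8s, r^10s, r^12s, r^14s, r^16s}, so |H| = 18.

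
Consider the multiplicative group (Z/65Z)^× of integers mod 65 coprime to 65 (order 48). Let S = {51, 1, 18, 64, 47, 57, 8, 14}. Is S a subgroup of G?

Yes

|S| = 8 divides |G| = 48, consistent with Lagrange.
S contains the identity, every element's inverse is in S, and S is closed under ·: it is a subgroup.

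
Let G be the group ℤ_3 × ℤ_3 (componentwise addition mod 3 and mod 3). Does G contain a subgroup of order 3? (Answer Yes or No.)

Yes

3 | 9. A subgroup of order 3 is {(0,0), (0,1), (0,2)}.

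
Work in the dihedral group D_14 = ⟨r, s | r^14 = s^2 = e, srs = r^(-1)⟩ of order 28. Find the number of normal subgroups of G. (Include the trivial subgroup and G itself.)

G has 28 subgroups. Checking conjugation-invariance by order — order 1: 1/1 normal; order 2: 1/15 normal; order 4: 0/7 normal; order 7: 1/1 normal; order 14: 3/3 normal; order 28: 1/1 normal.
Total normal subgroups: 7.

7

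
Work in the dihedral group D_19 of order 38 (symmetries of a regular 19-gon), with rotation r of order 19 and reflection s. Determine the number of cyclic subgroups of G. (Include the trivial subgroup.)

Each element a generates a cyclic subgroup ⟨a⟩; distinct elements may generate the same one (a cyclic group of order d has φ(d) generators).
Cyclic subgroups by order — order 1: 1; order 2: 19; order 19: 1.
Total: 21.

21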